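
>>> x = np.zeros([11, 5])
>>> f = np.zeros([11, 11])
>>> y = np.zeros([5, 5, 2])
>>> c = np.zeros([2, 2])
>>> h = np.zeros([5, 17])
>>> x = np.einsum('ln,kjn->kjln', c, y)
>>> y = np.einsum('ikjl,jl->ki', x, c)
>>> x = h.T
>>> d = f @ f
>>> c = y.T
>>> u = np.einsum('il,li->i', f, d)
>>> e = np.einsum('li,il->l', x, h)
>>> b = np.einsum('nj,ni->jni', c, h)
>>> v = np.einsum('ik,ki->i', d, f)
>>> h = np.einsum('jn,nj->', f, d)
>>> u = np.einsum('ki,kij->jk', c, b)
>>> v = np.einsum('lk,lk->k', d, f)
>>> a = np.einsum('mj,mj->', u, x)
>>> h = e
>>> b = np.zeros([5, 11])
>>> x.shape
(17, 5)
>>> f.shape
(11, 11)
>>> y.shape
(5, 5)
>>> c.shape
(5, 5)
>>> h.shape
(17,)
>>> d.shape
(11, 11)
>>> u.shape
(17, 5)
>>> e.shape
(17,)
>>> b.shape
(5, 11)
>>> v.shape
(11,)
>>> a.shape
()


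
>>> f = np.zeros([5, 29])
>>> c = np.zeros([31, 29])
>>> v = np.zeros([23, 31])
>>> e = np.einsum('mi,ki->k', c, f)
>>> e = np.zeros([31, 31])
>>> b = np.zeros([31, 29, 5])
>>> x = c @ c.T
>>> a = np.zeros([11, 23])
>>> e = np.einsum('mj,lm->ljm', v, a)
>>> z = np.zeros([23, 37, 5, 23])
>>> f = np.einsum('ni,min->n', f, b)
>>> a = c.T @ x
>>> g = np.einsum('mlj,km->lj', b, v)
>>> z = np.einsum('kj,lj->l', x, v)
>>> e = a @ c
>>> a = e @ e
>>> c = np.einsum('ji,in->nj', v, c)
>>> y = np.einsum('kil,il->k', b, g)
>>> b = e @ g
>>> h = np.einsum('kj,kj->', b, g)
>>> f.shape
(5,)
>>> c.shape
(29, 23)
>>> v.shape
(23, 31)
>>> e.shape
(29, 29)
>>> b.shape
(29, 5)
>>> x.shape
(31, 31)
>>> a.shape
(29, 29)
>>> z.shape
(23,)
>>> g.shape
(29, 5)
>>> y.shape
(31,)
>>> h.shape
()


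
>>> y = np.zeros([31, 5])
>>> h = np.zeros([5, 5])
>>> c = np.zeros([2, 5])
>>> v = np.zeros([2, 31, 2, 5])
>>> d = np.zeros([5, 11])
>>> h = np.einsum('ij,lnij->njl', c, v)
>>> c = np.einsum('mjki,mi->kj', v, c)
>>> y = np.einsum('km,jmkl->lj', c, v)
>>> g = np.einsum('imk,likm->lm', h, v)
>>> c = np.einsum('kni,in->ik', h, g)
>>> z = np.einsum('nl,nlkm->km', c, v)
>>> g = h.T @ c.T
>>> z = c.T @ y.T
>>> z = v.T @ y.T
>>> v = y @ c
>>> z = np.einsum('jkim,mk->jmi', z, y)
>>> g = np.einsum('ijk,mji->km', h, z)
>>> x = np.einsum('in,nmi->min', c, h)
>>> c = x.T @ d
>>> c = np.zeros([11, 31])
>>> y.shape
(5, 2)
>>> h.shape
(31, 5, 2)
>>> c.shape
(11, 31)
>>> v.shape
(5, 31)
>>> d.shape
(5, 11)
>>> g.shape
(2, 5)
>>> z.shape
(5, 5, 31)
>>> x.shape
(5, 2, 31)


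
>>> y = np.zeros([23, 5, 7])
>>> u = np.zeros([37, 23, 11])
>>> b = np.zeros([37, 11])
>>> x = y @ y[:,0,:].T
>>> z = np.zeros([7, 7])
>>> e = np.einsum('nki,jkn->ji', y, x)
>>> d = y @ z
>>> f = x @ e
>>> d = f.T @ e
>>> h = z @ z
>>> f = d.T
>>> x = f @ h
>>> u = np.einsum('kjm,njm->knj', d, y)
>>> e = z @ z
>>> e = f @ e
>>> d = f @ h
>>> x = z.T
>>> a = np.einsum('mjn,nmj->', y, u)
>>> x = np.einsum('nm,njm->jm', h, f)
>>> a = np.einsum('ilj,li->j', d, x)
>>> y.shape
(23, 5, 7)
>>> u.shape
(7, 23, 5)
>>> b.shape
(37, 11)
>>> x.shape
(5, 7)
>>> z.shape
(7, 7)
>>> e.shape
(7, 5, 7)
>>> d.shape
(7, 5, 7)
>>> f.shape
(7, 5, 7)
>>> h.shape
(7, 7)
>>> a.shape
(7,)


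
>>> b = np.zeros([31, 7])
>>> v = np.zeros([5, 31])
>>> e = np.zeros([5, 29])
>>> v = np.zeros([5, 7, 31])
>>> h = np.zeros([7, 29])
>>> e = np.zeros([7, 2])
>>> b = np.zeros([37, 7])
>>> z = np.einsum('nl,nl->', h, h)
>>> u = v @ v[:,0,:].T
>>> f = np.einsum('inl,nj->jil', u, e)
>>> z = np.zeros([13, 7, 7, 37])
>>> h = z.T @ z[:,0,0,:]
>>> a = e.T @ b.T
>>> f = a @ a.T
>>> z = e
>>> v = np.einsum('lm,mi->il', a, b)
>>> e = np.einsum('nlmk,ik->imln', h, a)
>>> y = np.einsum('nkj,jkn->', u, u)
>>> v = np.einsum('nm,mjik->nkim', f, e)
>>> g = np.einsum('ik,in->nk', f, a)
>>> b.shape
(37, 7)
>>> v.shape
(2, 37, 7, 2)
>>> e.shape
(2, 7, 7, 37)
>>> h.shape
(37, 7, 7, 37)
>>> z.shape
(7, 2)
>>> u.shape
(5, 7, 5)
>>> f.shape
(2, 2)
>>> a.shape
(2, 37)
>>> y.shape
()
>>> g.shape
(37, 2)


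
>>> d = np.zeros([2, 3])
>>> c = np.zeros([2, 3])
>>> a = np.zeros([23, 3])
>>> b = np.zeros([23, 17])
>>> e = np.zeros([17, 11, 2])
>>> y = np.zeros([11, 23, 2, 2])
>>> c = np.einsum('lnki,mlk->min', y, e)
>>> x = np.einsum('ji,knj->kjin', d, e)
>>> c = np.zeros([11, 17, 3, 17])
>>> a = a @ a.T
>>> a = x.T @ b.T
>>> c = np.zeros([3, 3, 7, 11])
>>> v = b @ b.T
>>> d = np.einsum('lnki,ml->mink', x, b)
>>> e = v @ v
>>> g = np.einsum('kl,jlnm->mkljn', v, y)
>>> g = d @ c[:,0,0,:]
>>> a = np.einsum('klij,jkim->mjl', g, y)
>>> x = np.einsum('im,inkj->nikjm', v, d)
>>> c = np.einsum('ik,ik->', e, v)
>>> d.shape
(23, 11, 2, 3)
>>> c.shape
()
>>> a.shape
(2, 11, 11)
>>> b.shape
(23, 17)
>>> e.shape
(23, 23)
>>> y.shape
(11, 23, 2, 2)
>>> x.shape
(11, 23, 2, 3, 23)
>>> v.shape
(23, 23)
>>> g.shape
(23, 11, 2, 11)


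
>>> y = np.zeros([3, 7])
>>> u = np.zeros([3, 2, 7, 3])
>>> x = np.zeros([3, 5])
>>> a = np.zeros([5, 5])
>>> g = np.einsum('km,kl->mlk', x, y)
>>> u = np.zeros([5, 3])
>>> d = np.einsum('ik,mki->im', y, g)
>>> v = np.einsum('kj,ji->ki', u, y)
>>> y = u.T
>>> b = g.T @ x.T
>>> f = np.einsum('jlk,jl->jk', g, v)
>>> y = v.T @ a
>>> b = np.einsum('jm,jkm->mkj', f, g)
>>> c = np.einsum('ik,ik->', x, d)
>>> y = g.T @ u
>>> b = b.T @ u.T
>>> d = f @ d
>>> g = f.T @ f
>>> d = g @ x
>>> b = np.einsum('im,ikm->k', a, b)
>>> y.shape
(3, 7, 3)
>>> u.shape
(5, 3)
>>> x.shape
(3, 5)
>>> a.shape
(5, 5)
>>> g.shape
(3, 3)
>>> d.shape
(3, 5)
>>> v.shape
(5, 7)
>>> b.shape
(7,)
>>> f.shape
(5, 3)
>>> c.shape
()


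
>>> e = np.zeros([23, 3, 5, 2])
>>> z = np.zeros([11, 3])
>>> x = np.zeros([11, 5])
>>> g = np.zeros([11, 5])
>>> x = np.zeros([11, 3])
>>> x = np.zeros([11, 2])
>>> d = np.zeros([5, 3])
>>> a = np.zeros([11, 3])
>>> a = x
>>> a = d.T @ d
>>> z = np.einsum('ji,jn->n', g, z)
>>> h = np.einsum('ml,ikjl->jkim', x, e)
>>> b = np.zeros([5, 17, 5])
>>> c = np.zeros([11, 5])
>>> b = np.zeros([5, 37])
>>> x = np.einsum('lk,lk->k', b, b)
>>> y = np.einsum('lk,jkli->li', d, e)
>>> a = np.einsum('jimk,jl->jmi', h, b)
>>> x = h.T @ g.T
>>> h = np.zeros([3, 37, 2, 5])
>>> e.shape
(23, 3, 5, 2)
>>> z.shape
(3,)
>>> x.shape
(11, 23, 3, 11)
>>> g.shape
(11, 5)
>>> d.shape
(5, 3)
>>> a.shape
(5, 23, 3)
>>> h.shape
(3, 37, 2, 5)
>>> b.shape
(5, 37)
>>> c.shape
(11, 5)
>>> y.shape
(5, 2)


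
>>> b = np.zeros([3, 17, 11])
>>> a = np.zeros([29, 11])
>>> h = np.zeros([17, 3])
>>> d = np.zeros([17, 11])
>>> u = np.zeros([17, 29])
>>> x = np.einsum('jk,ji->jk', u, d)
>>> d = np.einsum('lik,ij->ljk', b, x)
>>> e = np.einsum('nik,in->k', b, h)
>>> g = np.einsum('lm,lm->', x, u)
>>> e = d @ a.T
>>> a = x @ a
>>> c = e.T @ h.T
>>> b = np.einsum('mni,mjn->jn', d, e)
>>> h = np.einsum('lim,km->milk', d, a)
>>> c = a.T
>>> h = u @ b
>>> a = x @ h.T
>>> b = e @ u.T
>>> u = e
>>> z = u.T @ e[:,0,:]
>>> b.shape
(3, 29, 17)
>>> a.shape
(17, 17)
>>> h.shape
(17, 29)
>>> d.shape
(3, 29, 11)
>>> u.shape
(3, 29, 29)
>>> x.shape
(17, 29)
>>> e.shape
(3, 29, 29)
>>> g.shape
()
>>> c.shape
(11, 17)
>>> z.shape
(29, 29, 29)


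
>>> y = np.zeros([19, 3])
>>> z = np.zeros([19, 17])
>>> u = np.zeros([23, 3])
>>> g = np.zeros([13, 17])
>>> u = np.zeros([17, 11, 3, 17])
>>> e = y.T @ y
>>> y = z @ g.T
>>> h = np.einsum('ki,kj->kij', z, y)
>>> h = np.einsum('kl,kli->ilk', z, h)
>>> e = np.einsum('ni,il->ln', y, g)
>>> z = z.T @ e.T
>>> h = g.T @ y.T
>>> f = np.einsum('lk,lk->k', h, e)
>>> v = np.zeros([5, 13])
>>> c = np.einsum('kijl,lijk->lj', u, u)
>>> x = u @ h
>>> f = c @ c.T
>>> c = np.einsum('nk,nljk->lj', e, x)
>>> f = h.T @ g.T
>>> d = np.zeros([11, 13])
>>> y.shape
(19, 13)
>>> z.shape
(17, 17)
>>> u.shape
(17, 11, 3, 17)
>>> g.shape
(13, 17)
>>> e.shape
(17, 19)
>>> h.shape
(17, 19)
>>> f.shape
(19, 13)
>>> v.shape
(5, 13)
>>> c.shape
(11, 3)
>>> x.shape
(17, 11, 3, 19)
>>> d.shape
(11, 13)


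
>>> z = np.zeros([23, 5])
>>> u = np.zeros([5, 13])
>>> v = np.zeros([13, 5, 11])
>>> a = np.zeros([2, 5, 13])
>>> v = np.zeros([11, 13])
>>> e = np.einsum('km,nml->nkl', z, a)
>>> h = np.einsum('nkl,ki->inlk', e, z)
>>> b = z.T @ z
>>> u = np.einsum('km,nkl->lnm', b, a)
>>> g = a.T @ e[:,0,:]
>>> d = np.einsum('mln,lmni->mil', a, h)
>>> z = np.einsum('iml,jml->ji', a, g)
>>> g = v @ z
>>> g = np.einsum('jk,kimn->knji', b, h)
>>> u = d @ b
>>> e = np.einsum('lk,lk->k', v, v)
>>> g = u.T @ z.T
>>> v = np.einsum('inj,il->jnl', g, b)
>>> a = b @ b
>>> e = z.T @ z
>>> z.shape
(13, 2)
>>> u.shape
(2, 23, 5)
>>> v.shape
(13, 23, 5)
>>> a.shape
(5, 5)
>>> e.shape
(2, 2)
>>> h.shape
(5, 2, 13, 23)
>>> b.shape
(5, 5)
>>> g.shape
(5, 23, 13)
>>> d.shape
(2, 23, 5)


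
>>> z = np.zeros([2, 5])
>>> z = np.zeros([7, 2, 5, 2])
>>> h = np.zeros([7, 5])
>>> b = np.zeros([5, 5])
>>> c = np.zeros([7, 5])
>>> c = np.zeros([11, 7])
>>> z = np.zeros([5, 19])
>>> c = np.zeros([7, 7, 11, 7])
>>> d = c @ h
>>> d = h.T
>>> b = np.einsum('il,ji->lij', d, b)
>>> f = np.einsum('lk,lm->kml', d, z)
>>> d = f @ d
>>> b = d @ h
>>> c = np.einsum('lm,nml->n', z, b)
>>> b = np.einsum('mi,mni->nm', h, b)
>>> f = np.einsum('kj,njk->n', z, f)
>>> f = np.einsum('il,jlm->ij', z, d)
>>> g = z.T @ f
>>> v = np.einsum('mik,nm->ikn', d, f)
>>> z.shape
(5, 19)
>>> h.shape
(7, 5)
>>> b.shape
(19, 7)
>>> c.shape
(7,)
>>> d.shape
(7, 19, 7)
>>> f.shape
(5, 7)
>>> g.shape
(19, 7)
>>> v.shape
(19, 7, 5)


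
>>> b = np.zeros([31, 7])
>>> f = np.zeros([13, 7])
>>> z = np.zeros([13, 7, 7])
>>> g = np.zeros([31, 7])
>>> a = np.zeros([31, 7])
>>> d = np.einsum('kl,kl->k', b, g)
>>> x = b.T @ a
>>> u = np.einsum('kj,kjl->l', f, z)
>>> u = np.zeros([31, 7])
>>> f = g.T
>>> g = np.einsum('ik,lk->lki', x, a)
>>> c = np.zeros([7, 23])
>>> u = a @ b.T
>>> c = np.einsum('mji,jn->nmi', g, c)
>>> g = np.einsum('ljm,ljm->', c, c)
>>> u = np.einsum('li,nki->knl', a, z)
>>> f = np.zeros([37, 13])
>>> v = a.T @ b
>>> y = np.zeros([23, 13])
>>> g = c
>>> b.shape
(31, 7)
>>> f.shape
(37, 13)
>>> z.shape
(13, 7, 7)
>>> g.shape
(23, 31, 7)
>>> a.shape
(31, 7)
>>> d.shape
(31,)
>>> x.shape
(7, 7)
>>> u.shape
(7, 13, 31)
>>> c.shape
(23, 31, 7)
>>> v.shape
(7, 7)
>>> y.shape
(23, 13)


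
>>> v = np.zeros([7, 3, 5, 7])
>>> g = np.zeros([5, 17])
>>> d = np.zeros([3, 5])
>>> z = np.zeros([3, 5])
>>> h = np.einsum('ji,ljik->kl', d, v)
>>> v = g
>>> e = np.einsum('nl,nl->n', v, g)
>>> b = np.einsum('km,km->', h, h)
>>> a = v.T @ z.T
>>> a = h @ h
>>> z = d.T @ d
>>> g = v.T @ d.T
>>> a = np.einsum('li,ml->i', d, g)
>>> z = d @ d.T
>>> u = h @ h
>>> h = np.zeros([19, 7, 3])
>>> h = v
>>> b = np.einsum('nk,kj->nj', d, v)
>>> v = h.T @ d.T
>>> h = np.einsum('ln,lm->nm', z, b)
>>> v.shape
(17, 3)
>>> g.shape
(17, 3)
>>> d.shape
(3, 5)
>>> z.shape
(3, 3)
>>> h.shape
(3, 17)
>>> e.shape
(5,)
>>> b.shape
(3, 17)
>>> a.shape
(5,)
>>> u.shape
(7, 7)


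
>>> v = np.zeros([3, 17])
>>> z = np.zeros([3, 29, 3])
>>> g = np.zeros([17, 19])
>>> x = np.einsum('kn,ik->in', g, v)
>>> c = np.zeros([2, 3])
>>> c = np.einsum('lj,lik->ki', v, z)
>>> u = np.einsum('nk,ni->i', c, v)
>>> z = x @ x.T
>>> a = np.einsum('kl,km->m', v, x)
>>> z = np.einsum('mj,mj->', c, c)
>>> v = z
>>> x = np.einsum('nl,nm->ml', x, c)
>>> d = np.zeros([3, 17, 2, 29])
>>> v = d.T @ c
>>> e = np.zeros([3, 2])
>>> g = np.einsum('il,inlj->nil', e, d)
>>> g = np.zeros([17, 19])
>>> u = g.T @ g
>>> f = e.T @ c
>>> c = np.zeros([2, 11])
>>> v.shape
(29, 2, 17, 29)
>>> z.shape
()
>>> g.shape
(17, 19)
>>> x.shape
(29, 19)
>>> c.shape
(2, 11)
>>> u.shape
(19, 19)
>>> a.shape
(19,)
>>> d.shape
(3, 17, 2, 29)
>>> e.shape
(3, 2)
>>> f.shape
(2, 29)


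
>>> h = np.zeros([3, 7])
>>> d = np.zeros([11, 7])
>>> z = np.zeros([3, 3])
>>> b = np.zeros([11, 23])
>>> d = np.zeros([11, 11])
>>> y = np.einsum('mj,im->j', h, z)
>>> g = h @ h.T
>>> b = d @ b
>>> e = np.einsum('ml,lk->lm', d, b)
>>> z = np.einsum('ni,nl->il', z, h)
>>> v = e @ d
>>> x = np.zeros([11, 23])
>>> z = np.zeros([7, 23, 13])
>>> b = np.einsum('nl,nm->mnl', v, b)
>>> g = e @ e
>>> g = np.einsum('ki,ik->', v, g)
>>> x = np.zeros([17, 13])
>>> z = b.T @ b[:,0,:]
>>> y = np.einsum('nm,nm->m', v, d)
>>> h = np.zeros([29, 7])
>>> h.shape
(29, 7)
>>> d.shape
(11, 11)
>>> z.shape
(11, 11, 11)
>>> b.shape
(23, 11, 11)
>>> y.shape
(11,)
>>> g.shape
()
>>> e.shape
(11, 11)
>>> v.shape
(11, 11)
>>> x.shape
(17, 13)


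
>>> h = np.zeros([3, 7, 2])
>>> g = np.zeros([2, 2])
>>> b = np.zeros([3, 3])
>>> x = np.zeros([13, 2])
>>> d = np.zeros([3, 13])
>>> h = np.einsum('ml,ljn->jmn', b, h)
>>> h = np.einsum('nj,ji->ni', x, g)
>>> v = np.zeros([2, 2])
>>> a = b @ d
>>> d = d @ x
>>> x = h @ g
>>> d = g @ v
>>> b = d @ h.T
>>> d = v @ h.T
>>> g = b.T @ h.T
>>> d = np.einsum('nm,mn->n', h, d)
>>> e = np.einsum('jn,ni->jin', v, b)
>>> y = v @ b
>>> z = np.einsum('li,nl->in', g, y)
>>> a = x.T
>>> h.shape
(13, 2)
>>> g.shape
(13, 13)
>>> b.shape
(2, 13)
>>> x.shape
(13, 2)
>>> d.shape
(13,)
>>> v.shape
(2, 2)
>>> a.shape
(2, 13)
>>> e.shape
(2, 13, 2)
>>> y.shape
(2, 13)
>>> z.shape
(13, 2)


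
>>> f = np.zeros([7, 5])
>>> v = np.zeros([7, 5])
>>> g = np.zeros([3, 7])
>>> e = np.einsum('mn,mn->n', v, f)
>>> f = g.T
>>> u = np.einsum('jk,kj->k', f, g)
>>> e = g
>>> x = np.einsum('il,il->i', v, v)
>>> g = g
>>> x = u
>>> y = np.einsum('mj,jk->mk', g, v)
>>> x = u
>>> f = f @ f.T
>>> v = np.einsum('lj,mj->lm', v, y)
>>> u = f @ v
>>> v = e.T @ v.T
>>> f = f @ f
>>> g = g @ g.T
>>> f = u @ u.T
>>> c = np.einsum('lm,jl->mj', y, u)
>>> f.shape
(7, 7)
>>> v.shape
(7, 7)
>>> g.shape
(3, 3)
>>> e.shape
(3, 7)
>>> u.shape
(7, 3)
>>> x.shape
(3,)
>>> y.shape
(3, 5)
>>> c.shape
(5, 7)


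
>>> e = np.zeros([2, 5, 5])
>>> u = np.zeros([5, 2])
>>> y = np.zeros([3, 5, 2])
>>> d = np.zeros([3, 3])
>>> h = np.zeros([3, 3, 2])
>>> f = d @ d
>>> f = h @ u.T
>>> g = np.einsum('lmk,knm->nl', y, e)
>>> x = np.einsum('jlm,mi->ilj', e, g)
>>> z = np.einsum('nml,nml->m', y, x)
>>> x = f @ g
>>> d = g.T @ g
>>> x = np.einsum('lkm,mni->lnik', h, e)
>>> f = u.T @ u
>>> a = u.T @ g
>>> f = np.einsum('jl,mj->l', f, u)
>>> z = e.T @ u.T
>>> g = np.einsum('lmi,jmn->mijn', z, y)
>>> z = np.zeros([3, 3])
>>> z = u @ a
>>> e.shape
(2, 5, 5)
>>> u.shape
(5, 2)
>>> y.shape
(3, 5, 2)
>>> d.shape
(3, 3)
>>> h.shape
(3, 3, 2)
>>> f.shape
(2,)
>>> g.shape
(5, 5, 3, 2)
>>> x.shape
(3, 5, 5, 3)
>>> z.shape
(5, 3)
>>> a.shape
(2, 3)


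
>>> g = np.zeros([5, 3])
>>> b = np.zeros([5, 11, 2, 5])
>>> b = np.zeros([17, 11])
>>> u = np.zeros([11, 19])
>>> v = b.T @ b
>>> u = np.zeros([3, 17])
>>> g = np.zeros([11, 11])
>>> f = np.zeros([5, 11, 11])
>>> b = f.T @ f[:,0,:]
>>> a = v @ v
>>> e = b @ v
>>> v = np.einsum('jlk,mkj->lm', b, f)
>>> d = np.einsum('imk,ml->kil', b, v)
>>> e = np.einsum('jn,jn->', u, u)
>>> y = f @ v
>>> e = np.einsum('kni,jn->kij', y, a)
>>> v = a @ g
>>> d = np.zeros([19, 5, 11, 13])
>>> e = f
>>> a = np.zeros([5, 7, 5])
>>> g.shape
(11, 11)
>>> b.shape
(11, 11, 11)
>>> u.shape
(3, 17)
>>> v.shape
(11, 11)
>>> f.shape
(5, 11, 11)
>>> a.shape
(5, 7, 5)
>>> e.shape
(5, 11, 11)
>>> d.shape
(19, 5, 11, 13)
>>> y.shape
(5, 11, 5)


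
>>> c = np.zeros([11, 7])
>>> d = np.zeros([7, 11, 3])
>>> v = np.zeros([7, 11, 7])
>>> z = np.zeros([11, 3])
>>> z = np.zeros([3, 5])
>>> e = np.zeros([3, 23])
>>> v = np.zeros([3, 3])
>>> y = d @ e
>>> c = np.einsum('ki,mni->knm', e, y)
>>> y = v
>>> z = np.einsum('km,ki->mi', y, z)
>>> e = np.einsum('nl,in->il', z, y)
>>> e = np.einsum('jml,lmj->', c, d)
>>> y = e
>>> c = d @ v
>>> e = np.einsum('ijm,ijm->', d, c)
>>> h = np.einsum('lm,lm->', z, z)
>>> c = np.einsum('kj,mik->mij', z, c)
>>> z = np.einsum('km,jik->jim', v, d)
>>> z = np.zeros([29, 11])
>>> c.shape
(7, 11, 5)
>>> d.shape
(7, 11, 3)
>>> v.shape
(3, 3)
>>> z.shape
(29, 11)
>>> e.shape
()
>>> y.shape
()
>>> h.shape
()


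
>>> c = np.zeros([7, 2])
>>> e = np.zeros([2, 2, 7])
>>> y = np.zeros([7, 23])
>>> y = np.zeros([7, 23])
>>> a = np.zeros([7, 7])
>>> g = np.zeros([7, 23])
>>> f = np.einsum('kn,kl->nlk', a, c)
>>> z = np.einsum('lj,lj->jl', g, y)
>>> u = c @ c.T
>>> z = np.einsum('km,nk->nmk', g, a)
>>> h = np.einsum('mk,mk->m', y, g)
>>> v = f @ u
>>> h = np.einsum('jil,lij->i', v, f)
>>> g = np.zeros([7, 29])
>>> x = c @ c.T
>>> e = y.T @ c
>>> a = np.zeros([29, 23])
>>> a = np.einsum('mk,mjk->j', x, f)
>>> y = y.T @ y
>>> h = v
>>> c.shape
(7, 2)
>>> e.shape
(23, 2)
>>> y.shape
(23, 23)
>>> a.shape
(2,)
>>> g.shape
(7, 29)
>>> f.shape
(7, 2, 7)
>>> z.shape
(7, 23, 7)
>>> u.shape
(7, 7)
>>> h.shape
(7, 2, 7)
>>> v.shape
(7, 2, 7)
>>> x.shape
(7, 7)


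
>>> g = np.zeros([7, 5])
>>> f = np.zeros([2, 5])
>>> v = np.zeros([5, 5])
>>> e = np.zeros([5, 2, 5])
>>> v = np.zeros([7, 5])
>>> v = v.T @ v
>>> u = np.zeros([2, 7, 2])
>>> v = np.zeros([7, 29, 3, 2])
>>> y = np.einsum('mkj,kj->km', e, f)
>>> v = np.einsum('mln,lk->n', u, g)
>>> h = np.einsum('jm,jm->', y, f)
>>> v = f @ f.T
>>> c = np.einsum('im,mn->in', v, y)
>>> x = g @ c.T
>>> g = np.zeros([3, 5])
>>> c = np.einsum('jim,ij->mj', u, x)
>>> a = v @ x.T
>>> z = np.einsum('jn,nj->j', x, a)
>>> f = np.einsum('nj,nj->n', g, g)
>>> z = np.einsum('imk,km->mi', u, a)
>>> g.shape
(3, 5)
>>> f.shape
(3,)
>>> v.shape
(2, 2)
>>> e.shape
(5, 2, 5)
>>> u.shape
(2, 7, 2)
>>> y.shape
(2, 5)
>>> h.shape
()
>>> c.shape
(2, 2)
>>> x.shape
(7, 2)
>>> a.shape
(2, 7)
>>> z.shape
(7, 2)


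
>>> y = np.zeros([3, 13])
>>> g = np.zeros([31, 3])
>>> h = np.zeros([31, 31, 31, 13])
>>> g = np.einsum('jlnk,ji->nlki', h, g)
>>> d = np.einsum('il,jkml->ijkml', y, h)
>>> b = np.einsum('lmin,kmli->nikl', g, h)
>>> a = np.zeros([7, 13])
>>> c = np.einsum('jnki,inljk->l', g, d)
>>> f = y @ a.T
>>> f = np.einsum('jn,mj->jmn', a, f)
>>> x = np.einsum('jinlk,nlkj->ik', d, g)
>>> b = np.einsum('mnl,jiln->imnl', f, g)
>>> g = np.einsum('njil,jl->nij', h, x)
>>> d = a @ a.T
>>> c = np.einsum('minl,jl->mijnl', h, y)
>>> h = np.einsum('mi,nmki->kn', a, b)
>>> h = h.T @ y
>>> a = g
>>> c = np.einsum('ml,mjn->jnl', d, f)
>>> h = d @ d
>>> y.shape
(3, 13)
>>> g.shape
(31, 31, 31)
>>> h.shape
(7, 7)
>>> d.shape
(7, 7)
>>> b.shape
(31, 7, 3, 13)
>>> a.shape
(31, 31, 31)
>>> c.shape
(3, 13, 7)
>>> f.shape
(7, 3, 13)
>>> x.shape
(31, 13)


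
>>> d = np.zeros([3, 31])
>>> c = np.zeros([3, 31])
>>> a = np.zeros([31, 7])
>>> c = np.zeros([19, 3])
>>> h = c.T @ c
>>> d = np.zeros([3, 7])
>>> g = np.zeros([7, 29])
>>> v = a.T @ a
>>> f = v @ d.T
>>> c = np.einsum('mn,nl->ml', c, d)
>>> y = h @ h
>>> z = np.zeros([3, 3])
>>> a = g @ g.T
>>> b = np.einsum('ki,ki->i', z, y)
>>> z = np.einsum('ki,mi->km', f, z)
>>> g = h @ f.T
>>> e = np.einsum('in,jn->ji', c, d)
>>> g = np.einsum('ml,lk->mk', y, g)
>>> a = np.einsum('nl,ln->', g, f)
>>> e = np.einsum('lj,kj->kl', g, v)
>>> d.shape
(3, 7)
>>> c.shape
(19, 7)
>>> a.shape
()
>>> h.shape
(3, 3)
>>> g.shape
(3, 7)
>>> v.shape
(7, 7)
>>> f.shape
(7, 3)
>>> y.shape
(3, 3)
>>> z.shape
(7, 3)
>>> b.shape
(3,)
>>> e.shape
(7, 3)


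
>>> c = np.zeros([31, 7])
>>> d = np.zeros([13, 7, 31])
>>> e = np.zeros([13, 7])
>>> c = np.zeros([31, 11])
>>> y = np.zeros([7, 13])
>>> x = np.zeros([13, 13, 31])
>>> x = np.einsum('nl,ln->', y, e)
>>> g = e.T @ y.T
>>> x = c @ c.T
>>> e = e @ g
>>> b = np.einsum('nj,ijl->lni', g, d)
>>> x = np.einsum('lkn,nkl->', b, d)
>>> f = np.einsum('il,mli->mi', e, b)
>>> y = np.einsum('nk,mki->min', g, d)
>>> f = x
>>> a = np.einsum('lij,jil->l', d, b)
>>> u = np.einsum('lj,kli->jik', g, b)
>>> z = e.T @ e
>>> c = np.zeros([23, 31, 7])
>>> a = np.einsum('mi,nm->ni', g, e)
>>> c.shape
(23, 31, 7)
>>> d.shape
(13, 7, 31)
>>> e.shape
(13, 7)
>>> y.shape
(13, 31, 7)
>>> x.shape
()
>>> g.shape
(7, 7)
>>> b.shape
(31, 7, 13)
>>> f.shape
()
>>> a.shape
(13, 7)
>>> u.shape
(7, 13, 31)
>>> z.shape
(7, 7)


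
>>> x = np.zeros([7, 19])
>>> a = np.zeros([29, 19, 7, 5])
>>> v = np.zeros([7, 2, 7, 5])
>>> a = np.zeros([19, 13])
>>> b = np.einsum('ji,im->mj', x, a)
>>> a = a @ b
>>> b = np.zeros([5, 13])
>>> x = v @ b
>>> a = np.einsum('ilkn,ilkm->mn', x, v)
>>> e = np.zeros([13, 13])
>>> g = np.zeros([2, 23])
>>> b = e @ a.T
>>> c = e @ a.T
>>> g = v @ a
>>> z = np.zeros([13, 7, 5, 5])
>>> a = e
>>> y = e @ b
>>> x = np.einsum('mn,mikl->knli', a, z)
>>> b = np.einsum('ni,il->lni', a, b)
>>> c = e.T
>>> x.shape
(5, 13, 5, 7)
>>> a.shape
(13, 13)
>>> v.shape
(7, 2, 7, 5)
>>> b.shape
(5, 13, 13)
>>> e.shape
(13, 13)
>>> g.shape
(7, 2, 7, 13)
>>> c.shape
(13, 13)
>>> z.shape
(13, 7, 5, 5)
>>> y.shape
(13, 5)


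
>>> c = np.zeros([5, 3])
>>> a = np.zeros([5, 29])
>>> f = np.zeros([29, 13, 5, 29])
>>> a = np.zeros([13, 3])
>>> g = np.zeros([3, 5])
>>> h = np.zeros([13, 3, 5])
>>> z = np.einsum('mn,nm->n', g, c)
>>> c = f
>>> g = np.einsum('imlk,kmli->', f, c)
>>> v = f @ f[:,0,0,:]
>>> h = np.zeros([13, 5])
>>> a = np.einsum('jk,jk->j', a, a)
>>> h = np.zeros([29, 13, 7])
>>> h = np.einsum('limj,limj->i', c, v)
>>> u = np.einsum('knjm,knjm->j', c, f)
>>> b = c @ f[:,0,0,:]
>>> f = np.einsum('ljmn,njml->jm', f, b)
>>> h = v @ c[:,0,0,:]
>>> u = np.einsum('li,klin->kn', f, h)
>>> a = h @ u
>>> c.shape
(29, 13, 5, 29)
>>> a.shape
(29, 13, 5, 29)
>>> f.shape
(13, 5)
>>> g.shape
()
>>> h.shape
(29, 13, 5, 29)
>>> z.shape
(5,)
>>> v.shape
(29, 13, 5, 29)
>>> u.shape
(29, 29)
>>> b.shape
(29, 13, 5, 29)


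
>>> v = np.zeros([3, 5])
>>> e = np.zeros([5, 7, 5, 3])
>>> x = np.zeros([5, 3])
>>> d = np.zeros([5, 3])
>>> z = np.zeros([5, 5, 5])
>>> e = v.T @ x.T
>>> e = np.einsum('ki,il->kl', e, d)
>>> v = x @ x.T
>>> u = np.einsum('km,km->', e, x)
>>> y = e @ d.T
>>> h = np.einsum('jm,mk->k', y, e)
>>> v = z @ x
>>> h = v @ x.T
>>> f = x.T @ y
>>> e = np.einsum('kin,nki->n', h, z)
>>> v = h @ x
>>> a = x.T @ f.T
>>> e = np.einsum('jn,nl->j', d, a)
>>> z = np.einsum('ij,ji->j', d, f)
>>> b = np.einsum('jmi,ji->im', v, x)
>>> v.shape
(5, 5, 3)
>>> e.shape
(5,)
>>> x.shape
(5, 3)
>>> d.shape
(5, 3)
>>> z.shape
(3,)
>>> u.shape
()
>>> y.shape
(5, 5)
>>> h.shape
(5, 5, 5)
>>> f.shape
(3, 5)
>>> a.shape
(3, 3)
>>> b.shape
(3, 5)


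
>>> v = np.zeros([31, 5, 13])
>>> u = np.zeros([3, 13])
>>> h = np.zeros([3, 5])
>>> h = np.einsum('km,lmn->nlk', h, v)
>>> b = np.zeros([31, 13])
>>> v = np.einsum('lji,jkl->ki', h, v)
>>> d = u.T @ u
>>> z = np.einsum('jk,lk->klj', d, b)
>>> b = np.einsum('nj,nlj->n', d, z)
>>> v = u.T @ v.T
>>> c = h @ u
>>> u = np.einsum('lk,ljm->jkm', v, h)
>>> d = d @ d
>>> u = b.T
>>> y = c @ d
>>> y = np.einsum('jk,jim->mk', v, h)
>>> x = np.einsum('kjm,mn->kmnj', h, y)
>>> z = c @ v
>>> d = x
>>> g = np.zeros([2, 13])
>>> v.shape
(13, 5)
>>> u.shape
(13,)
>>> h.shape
(13, 31, 3)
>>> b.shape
(13,)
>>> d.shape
(13, 3, 5, 31)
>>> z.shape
(13, 31, 5)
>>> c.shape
(13, 31, 13)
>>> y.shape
(3, 5)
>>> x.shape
(13, 3, 5, 31)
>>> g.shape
(2, 13)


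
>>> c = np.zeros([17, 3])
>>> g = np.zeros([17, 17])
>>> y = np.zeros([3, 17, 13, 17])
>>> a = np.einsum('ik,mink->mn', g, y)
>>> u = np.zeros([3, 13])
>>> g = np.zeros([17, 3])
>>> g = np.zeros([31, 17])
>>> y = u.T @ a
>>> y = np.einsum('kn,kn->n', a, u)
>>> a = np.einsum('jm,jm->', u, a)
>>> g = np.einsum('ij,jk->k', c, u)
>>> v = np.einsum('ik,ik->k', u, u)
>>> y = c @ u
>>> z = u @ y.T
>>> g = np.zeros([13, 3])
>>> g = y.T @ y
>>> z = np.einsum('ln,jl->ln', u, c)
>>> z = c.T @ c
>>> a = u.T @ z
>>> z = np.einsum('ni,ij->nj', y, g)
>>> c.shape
(17, 3)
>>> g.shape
(13, 13)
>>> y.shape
(17, 13)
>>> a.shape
(13, 3)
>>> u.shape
(3, 13)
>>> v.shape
(13,)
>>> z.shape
(17, 13)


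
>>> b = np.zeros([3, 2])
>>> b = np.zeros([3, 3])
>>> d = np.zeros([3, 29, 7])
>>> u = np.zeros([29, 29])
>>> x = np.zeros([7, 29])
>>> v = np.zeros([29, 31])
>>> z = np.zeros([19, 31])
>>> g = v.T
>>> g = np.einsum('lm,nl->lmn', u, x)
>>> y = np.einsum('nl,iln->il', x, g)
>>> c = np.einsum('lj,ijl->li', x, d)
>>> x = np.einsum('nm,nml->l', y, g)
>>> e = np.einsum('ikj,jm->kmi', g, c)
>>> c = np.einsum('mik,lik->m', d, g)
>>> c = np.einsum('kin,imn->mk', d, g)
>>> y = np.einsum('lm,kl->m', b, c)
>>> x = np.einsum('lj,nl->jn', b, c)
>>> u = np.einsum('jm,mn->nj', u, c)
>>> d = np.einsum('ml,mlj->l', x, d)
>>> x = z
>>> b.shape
(3, 3)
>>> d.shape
(29,)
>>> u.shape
(3, 29)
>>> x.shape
(19, 31)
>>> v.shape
(29, 31)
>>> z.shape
(19, 31)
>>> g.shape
(29, 29, 7)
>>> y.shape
(3,)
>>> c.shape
(29, 3)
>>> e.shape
(29, 3, 29)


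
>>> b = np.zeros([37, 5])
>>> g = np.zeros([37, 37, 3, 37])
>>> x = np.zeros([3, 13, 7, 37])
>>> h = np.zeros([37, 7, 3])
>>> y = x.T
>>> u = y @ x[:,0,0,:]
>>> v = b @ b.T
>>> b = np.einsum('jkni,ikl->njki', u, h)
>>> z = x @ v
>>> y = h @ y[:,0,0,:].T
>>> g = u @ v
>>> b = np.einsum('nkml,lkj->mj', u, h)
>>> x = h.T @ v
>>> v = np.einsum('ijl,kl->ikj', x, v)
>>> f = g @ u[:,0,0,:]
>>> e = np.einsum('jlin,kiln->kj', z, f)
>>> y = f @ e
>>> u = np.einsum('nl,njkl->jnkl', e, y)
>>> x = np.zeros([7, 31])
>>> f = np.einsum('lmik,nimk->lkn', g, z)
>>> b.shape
(13, 3)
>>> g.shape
(37, 7, 13, 37)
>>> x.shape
(7, 31)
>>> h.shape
(37, 7, 3)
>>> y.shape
(37, 7, 13, 3)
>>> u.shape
(7, 37, 13, 3)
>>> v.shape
(3, 37, 7)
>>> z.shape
(3, 13, 7, 37)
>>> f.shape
(37, 37, 3)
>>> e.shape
(37, 3)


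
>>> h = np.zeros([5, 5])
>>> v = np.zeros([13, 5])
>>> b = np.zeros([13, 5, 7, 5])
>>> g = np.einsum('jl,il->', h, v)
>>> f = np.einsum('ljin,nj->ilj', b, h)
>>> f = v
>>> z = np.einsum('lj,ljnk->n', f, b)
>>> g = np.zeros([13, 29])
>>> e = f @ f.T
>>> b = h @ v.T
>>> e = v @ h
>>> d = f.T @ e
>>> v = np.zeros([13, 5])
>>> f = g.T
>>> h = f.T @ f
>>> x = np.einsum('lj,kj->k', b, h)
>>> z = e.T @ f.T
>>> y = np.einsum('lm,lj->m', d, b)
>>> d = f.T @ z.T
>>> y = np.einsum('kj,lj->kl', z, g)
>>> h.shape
(13, 13)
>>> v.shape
(13, 5)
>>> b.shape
(5, 13)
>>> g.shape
(13, 29)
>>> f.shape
(29, 13)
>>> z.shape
(5, 29)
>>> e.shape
(13, 5)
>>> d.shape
(13, 5)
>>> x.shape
(13,)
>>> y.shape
(5, 13)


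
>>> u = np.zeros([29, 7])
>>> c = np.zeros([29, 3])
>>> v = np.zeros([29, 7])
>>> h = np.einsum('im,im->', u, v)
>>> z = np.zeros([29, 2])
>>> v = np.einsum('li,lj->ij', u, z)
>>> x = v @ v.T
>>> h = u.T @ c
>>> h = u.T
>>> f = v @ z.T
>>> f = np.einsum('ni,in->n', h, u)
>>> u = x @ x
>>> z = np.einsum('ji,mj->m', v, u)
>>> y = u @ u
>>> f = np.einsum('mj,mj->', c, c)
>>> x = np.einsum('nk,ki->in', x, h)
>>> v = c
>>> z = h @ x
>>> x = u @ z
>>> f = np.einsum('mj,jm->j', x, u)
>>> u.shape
(7, 7)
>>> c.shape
(29, 3)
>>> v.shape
(29, 3)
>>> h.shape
(7, 29)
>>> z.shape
(7, 7)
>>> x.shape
(7, 7)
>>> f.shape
(7,)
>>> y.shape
(7, 7)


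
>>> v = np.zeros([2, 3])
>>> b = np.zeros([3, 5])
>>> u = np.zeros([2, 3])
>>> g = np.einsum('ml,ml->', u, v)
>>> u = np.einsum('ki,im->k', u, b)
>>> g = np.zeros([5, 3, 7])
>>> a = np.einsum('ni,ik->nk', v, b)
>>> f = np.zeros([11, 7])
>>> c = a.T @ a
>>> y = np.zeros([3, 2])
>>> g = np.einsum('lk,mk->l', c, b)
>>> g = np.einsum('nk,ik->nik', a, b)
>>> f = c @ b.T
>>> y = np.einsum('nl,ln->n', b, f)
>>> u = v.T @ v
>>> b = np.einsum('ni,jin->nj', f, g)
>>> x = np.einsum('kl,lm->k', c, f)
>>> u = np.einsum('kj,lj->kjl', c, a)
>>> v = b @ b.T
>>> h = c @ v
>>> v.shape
(5, 5)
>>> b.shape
(5, 2)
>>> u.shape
(5, 5, 2)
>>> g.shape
(2, 3, 5)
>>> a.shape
(2, 5)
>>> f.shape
(5, 3)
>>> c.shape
(5, 5)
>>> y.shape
(3,)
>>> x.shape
(5,)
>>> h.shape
(5, 5)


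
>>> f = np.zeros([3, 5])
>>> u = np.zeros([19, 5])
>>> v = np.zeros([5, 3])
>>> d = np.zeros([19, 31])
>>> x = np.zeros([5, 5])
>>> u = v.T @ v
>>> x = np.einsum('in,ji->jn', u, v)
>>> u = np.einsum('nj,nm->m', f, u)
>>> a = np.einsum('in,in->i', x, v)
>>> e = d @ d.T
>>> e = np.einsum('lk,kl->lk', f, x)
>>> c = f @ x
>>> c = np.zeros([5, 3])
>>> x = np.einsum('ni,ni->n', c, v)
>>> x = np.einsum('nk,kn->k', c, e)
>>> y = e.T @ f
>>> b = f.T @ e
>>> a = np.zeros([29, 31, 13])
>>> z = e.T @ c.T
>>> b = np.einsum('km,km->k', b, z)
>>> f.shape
(3, 5)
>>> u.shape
(3,)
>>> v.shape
(5, 3)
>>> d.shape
(19, 31)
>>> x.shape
(3,)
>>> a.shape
(29, 31, 13)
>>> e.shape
(3, 5)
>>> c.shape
(5, 3)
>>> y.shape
(5, 5)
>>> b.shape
(5,)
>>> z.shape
(5, 5)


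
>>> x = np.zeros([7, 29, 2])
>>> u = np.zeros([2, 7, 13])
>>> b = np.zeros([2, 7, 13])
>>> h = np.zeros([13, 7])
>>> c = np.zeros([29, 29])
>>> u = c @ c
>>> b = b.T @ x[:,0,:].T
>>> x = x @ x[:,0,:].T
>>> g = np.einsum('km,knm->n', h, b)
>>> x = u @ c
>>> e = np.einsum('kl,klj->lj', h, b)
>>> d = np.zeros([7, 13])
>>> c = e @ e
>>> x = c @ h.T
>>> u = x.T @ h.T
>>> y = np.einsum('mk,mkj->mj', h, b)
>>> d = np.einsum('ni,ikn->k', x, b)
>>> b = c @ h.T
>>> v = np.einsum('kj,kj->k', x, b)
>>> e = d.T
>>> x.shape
(7, 13)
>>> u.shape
(13, 13)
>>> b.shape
(7, 13)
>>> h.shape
(13, 7)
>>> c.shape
(7, 7)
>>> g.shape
(7,)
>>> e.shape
(7,)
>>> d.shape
(7,)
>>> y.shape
(13, 7)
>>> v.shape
(7,)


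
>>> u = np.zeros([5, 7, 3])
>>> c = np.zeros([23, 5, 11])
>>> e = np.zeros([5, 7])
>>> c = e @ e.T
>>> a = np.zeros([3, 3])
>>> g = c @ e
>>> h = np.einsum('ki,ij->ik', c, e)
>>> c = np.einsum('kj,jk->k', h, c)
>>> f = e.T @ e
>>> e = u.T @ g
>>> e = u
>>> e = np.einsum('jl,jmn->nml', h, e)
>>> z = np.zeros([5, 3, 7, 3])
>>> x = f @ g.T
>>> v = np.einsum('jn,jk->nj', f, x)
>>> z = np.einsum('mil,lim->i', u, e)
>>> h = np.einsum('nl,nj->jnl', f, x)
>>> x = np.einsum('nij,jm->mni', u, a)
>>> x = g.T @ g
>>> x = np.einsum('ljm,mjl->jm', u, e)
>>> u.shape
(5, 7, 3)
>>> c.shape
(5,)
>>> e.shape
(3, 7, 5)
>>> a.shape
(3, 3)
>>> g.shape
(5, 7)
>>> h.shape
(5, 7, 7)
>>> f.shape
(7, 7)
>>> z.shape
(7,)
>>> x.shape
(7, 3)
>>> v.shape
(7, 7)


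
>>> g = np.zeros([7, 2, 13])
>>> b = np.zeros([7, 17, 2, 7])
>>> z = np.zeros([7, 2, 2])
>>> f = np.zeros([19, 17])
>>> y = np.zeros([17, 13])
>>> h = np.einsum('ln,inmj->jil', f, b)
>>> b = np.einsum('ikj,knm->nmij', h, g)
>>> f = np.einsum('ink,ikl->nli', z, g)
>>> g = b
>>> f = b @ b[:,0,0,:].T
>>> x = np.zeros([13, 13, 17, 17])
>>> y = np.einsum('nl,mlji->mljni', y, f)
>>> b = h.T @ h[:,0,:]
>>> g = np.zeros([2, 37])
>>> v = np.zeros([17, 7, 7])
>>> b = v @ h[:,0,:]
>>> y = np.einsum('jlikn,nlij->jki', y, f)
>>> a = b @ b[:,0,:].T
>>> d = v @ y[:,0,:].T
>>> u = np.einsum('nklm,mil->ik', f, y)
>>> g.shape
(2, 37)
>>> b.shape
(17, 7, 19)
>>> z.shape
(7, 2, 2)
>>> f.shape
(2, 13, 7, 2)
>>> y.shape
(2, 17, 7)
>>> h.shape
(7, 7, 19)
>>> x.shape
(13, 13, 17, 17)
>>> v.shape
(17, 7, 7)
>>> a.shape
(17, 7, 17)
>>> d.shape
(17, 7, 2)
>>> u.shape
(17, 13)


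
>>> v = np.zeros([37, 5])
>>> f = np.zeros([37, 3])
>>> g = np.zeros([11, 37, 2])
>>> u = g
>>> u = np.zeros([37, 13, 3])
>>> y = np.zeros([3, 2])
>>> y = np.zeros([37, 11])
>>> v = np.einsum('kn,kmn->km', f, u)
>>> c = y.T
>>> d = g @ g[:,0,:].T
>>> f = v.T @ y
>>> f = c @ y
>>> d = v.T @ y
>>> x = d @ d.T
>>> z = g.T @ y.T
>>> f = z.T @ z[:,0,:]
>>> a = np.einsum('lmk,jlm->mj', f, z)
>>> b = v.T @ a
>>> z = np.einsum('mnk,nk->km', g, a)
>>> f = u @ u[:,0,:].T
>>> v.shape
(37, 13)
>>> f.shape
(37, 13, 37)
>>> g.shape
(11, 37, 2)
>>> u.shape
(37, 13, 3)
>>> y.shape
(37, 11)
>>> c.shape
(11, 37)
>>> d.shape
(13, 11)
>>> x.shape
(13, 13)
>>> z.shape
(2, 11)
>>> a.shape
(37, 2)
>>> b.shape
(13, 2)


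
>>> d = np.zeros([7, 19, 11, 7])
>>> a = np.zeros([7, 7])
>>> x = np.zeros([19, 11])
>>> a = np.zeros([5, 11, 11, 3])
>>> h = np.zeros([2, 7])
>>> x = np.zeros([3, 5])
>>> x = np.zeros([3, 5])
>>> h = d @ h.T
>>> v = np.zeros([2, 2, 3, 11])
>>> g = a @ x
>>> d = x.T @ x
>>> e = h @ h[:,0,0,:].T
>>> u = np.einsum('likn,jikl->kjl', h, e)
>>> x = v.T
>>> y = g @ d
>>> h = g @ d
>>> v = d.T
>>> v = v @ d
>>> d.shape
(5, 5)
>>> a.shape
(5, 11, 11, 3)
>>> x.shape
(11, 3, 2, 2)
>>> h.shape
(5, 11, 11, 5)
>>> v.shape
(5, 5)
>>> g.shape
(5, 11, 11, 5)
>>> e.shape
(7, 19, 11, 7)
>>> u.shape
(11, 7, 7)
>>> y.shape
(5, 11, 11, 5)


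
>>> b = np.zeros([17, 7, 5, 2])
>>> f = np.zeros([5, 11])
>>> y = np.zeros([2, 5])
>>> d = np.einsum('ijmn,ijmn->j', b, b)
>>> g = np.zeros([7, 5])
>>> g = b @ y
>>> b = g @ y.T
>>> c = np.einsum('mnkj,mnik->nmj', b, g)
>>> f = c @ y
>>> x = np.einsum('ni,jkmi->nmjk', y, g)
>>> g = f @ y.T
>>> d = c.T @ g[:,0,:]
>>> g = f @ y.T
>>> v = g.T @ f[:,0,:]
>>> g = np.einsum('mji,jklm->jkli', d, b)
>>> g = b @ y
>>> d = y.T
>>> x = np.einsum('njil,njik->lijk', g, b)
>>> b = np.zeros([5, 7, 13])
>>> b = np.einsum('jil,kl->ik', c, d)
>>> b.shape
(17, 5)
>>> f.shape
(7, 17, 5)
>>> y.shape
(2, 5)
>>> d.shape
(5, 2)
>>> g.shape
(17, 7, 5, 5)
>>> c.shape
(7, 17, 2)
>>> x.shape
(5, 5, 7, 2)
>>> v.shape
(2, 17, 5)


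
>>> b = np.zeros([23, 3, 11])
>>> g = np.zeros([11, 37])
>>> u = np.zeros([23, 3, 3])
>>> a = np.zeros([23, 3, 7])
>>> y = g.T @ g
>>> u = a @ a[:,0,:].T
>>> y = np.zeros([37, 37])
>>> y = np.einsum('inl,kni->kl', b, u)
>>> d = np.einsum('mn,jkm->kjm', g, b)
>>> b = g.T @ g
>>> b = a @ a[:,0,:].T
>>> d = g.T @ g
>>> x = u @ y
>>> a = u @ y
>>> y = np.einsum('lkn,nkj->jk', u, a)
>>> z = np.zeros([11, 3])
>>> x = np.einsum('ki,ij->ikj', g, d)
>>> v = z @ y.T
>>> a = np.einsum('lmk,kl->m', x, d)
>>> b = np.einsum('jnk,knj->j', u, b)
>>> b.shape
(23,)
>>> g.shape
(11, 37)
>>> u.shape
(23, 3, 23)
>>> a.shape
(11,)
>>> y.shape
(11, 3)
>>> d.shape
(37, 37)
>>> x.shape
(37, 11, 37)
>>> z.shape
(11, 3)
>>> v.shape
(11, 11)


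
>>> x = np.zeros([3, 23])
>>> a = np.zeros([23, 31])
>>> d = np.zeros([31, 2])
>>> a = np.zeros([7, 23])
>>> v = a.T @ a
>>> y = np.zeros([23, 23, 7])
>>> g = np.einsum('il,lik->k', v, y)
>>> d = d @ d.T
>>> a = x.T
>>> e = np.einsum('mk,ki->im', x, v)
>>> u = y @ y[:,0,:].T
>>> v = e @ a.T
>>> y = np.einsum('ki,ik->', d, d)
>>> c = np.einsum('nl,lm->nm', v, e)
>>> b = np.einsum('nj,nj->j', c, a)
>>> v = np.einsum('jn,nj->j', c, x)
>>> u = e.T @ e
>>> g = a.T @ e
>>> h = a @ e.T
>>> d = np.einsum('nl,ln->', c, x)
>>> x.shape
(3, 23)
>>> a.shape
(23, 3)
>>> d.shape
()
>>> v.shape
(23,)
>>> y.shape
()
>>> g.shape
(3, 3)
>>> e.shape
(23, 3)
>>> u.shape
(3, 3)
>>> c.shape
(23, 3)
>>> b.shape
(3,)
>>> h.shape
(23, 23)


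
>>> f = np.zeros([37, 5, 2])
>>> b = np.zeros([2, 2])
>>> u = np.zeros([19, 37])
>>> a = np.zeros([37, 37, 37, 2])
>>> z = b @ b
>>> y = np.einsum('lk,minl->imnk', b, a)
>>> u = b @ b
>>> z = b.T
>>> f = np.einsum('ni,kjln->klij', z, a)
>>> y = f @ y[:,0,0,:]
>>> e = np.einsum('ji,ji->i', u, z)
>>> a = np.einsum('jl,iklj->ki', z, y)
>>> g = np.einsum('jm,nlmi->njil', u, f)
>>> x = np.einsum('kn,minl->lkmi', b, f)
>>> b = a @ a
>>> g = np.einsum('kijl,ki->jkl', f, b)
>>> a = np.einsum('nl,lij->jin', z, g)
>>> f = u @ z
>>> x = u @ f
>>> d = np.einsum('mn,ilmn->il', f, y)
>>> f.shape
(2, 2)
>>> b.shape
(37, 37)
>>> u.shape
(2, 2)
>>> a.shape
(37, 37, 2)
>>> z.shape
(2, 2)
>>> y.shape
(37, 37, 2, 2)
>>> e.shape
(2,)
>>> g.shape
(2, 37, 37)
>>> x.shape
(2, 2)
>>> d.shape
(37, 37)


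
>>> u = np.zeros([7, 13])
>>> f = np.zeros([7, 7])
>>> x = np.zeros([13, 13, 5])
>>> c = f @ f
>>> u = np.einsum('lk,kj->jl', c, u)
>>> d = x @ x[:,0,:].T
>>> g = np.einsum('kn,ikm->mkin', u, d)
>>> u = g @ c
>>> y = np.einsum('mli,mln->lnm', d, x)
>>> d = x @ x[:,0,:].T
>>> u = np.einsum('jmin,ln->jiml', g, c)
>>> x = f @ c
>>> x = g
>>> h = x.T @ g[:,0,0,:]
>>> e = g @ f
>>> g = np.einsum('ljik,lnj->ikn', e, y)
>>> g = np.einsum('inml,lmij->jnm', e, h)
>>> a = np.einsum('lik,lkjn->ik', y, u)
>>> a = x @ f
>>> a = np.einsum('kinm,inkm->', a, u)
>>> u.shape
(13, 13, 13, 7)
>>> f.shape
(7, 7)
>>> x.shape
(13, 13, 13, 7)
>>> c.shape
(7, 7)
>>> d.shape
(13, 13, 13)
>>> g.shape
(7, 13, 13)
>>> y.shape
(13, 5, 13)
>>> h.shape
(7, 13, 13, 7)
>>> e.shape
(13, 13, 13, 7)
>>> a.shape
()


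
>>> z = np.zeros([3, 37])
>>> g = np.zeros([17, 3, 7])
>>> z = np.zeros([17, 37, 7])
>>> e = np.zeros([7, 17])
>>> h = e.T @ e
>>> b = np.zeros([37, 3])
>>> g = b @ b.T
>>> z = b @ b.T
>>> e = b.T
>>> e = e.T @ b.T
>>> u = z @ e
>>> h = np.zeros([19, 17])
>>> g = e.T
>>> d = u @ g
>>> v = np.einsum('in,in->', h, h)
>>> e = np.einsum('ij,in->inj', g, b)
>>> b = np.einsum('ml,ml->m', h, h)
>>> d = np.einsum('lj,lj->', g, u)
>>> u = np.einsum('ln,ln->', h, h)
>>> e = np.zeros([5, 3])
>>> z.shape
(37, 37)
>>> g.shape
(37, 37)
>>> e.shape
(5, 3)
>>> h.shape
(19, 17)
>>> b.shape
(19,)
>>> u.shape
()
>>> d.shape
()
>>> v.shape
()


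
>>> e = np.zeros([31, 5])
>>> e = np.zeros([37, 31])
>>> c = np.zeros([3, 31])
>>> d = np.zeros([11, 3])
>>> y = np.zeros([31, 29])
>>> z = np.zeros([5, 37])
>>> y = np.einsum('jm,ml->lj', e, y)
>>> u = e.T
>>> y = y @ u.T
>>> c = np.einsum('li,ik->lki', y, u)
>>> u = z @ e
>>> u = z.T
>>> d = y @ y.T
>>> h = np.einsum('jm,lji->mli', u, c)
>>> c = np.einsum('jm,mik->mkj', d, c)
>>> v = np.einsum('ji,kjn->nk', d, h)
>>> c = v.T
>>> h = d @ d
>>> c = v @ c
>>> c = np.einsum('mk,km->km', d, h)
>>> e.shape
(37, 31)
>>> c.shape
(29, 29)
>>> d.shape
(29, 29)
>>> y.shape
(29, 31)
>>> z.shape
(5, 37)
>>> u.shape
(37, 5)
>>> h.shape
(29, 29)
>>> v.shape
(31, 5)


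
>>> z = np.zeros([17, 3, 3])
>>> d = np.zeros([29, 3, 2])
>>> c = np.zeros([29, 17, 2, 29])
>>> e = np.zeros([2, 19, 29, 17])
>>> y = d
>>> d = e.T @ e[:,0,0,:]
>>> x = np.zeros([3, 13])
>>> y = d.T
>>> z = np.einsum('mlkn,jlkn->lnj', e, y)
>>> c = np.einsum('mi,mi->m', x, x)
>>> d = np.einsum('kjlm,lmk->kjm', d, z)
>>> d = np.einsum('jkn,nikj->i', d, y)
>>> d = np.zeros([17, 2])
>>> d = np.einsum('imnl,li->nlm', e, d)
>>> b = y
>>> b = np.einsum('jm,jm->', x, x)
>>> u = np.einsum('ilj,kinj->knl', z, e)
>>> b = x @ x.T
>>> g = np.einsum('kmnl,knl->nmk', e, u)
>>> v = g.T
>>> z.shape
(19, 17, 17)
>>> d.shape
(29, 17, 19)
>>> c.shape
(3,)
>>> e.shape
(2, 19, 29, 17)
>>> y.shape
(17, 19, 29, 17)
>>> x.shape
(3, 13)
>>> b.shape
(3, 3)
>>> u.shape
(2, 29, 17)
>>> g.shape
(29, 19, 2)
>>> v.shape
(2, 19, 29)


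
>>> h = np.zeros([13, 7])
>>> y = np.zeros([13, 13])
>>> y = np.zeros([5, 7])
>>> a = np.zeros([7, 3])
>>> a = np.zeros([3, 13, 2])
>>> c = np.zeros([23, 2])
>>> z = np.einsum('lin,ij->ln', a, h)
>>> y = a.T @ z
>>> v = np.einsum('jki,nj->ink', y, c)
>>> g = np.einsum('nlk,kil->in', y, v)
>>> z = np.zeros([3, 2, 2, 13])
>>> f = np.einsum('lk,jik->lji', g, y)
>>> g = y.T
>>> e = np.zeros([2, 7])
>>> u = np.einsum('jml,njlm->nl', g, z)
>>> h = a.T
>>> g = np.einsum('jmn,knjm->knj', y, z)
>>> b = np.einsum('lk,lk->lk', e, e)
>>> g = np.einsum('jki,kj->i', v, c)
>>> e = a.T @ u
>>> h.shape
(2, 13, 3)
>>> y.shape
(2, 13, 2)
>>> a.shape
(3, 13, 2)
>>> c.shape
(23, 2)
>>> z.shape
(3, 2, 2, 13)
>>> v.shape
(2, 23, 13)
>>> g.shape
(13,)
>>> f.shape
(23, 2, 13)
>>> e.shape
(2, 13, 2)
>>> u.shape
(3, 2)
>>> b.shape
(2, 7)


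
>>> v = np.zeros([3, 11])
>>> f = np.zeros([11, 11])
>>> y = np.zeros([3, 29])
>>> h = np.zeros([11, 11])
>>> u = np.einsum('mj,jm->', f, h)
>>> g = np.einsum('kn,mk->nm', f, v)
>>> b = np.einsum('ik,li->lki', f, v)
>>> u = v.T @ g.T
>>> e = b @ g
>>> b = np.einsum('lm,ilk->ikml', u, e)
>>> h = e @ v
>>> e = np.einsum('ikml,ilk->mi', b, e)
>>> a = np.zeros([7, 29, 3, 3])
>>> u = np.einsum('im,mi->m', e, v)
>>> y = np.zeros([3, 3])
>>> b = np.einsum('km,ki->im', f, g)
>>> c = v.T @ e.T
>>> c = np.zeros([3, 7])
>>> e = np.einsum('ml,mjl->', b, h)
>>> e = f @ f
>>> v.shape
(3, 11)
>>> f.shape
(11, 11)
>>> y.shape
(3, 3)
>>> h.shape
(3, 11, 11)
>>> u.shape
(3,)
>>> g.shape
(11, 3)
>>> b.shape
(3, 11)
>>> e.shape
(11, 11)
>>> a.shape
(7, 29, 3, 3)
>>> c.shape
(3, 7)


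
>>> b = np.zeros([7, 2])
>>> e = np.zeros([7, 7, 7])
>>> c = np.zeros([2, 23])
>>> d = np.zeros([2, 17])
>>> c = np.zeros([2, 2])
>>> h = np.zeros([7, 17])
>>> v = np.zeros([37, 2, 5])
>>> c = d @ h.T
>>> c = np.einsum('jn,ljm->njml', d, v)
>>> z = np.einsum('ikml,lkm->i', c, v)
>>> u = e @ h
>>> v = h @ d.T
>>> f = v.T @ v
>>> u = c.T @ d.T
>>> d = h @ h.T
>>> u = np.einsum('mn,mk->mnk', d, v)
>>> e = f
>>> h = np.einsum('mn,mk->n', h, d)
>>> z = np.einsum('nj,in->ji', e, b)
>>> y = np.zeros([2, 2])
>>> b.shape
(7, 2)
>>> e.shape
(2, 2)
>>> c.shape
(17, 2, 5, 37)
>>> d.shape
(7, 7)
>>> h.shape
(17,)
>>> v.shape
(7, 2)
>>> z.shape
(2, 7)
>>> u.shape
(7, 7, 2)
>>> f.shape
(2, 2)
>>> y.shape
(2, 2)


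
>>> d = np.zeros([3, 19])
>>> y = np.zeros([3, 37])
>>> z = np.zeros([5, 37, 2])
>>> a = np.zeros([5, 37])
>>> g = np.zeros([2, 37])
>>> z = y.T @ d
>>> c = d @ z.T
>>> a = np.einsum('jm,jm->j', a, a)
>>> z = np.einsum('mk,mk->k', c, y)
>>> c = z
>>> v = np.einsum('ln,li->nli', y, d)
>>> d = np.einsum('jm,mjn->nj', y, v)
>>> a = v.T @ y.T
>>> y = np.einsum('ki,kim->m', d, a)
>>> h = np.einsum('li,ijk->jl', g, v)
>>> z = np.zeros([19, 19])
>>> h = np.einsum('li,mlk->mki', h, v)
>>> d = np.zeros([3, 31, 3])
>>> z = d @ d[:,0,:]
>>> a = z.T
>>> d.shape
(3, 31, 3)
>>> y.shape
(3,)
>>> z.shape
(3, 31, 3)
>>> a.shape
(3, 31, 3)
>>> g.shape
(2, 37)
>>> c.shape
(37,)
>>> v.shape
(37, 3, 19)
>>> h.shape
(37, 19, 2)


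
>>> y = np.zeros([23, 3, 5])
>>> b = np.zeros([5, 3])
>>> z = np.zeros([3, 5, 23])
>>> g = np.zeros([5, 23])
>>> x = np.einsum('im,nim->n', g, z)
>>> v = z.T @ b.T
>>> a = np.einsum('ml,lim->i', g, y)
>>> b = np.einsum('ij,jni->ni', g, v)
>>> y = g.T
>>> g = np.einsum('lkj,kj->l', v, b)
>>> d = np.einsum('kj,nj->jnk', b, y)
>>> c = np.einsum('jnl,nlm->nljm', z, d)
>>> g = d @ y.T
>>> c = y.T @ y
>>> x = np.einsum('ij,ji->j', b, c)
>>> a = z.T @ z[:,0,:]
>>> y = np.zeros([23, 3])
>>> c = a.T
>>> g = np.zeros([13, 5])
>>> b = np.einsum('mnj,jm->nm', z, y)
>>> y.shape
(23, 3)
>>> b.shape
(5, 3)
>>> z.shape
(3, 5, 23)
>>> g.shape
(13, 5)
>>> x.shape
(5,)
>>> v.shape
(23, 5, 5)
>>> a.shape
(23, 5, 23)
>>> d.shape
(5, 23, 5)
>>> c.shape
(23, 5, 23)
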